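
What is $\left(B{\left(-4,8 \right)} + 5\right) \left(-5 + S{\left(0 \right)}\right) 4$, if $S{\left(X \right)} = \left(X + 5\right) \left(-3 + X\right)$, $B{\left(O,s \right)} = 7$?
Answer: $-960$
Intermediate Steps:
$S{\left(X \right)} = \left(-3 + X\right) \left(5 + X\right)$ ($S{\left(X \right)} = \left(5 + X\right) \left(-3 + X\right) = \left(-3 + X\right) \left(5 + X\right)$)
$\left(B{\left(-4,8 \right)} + 5\right) \left(-5 + S{\left(0 \right)}\right) 4 = \left(7 + 5\right) \left(-5 + \left(-15 + 0^{2} + 2 \cdot 0\right)\right) 4 = 12 \left(-5 + \left(-15 + 0 + 0\right)\right) 4 = 12 \left(-5 - 15\right) 4 = 12 \left(\left(-20\right) 4\right) = 12 \left(-80\right) = -960$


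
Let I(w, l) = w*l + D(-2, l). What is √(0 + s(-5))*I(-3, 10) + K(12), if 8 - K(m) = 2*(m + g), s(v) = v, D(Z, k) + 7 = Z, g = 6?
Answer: -28 - 39*I*√5 ≈ -28.0 - 87.207*I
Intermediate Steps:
D(Z, k) = -7 + Z
K(m) = -4 - 2*m (K(m) = 8 - 2*(m + 6) = 8 - 2*(6 + m) = 8 - (12 + 2*m) = 8 + (-12 - 2*m) = -4 - 2*m)
I(w, l) = -9 + l*w (I(w, l) = w*l + (-7 - 2) = l*w - 9 = -9 + l*w)
√(0 + s(-5))*I(-3, 10) + K(12) = √(0 - 5)*(-9 + 10*(-3)) + (-4 - 2*12) = √(-5)*(-9 - 30) + (-4 - 24) = (I*√5)*(-39) - 28 = -39*I*√5 - 28 = -28 - 39*I*√5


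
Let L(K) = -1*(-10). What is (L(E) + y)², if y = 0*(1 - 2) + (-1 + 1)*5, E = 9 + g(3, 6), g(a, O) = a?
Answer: 100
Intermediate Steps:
E = 12 (E = 9 + 3 = 12)
y = 0 (y = 0*(-1) + 0*5 = 0 + 0 = 0)
L(K) = 10
(L(E) + y)² = (10 + 0)² = 10² = 100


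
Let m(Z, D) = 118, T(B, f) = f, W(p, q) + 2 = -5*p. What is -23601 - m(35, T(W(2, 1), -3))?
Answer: -23719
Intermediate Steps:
W(p, q) = -2 - 5*p
-23601 - m(35, T(W(2, 1), -3)) = -23601 - 1*118 = -23601 - 118 = -23719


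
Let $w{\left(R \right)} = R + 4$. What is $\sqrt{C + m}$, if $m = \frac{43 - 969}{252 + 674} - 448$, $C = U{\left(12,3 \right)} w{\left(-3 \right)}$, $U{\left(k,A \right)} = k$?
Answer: $i \sqrt{437} \approx 20.905 i$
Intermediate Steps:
$w{\left(R \right)} = 4 + R$
$C = 12$ ($C = 12 \left(4 - 3\right) = 12 \cdot 1 = 12$)
$m = -449$ ($m = - \frac{926}{926} - 448 = \left(-926\right) \frac{1}{926} - 448 = -1 - 448 = -449$)
$\sqrt{C + m} = \sqrt{12 - 449} = \sqrt{-437} = i \sqrt{437}$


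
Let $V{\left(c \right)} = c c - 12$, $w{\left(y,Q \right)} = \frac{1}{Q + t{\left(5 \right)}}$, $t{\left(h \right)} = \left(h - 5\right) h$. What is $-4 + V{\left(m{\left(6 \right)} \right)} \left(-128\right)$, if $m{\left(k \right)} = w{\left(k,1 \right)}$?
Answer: $1404$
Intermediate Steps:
$t{\left(h \right)} = h \left(-5 + h\right)$ ($t{\left(h \right)} = \left(-5 + h\right) h = h \left(-5 + h\right)$)
$w{\left(y,Q \right)} = \frac{1}{Q}$ ($w{\left(y,Q \right)} = \frac{1}{Q + 5 \left(-5 + 5\right)} = \frac{1}{Q + 5 \cdot 0} = \frac{1}{Q + 0} = \frac{1}{Q}$)
$m{\left(k \right)} = 1$ ($m{\left(k \right)} = 1^{-1} = 1$)
$V{\left(c \right)} = -12 + c^{2}$ ($V{\left(c \right)} = c^{2} - 12 = -12 + c^{2}$)
$-4 + V{\left(m{\left(6 \right)} \right)} \left(-128\right) = -4 + \left(-12 + 1^{2}\right) \left(-128\right) = -4 + \left(-12 + 1\right) \left(-128\right) = -4 - -1408 = -4 + 1408 = 1404$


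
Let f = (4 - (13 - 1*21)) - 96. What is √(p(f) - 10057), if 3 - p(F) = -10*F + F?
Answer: I*√10810 ≈ 103.97*I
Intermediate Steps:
f = -84 (f = (4 - (13 - 21)) - 96 = (4 - 1*(-8)) - 96 = (4 + 8) - 96 = 12 - 96 = -84)
p(F) = 3 + 9*F (p(F) = 3 - (-10*F + F) = 3 - (-9)*F = 3 + 9*F)
√(p(f) - 10057) = √((3 + 9*(-84)) - 10057) = √((3 - 756) - 10057) = √(-753 - 10057) = √(-10810) = I*√10810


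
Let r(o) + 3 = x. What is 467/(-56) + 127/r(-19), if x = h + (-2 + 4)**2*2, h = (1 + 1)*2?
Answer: 2909/504 ≈ 5.7718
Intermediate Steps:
h = 4 (h = 2*2 = 4)
x = 12 (x = 4 + (-2 + 4)**2*2 = 4 + 2**2*2 = 4 + 4*2 = 4 + 8 = 12)
r(o) = 9 (r(o) = -3 + 12 = 9)
467/(-56) + 127/r(-19) = 467/(-56) + 127/9 = 467*(-1/56) + 127*(1/9) = -467/56 + 127/9 = 2909/504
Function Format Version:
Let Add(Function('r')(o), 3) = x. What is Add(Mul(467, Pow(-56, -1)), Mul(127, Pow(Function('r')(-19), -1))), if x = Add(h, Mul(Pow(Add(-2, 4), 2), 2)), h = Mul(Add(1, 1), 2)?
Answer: Rational(2909, 504) ≈ 5.7718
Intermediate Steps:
h = 4 (h = Mul(2, 2) = 4)
x = 12 (x = Add(4, Mul(Pow(Add(-2, 4), 2), 2)) = Add(4, Mul(Pow(2, 2), 2)) = Add(4, Mul(4, 2)) = Add(4, 8) = 12)
Function('r')(o) = 9 (Function('r')(o) = Add(-3, 12) = 9)
Add(Mul(467, Pow(-56, -1)), Mul(127, Pow(Function('r')(-19), -1))) = Add(Mul(467, Pow(-56, -1)), Mul(127, Pow(9, -1))) = Add(Mul(467, Rational(-1, 56)), Mul(127, Rational(1, 9))) = Add(Rational(-467, 56), Rational(127, 9)) = Rational(2909, 504)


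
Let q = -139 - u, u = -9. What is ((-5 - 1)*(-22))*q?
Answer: -17160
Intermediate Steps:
q = -130 (q = -139 - 1*(-9) = -139 + 9 = -130)
((-5 - 1)*(-22))*q = ((-5 - 1)*(-22))*(-130) = -6*(-22)*(-130) = 132*(-130) = -17160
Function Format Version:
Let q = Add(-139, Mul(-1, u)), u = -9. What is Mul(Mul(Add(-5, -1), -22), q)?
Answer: -17160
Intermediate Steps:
q = -130 (q = Add(-139, Mul(-1, -9)) = Add(-139, 9) = -130)
Mul(Mul(Add(-5, -1), -22), q) = Mul(Mul(Add(-5, -1), -22), -130) = Mul(Mul(-6, -22), -130) = Mul(132, -130) = -17160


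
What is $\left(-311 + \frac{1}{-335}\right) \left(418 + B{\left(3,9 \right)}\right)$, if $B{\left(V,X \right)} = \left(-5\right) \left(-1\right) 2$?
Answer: $- \frac{44591608}{335} \approx -1.3311 \cdot 10^{5}$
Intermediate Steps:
$B{\left(V,X \right)} = 10$ ($B{\left(V,X \right)} = 5 \cdot 2 = 10$)
$\left(-311 + \frac{1}{-335}\right) \left(418 + B{\left(3,9 \right)}\right) = \left(-311 + \frac{1}{-335}\right) \left(418 + 10\right) = \left(-311 - \frac{1}{335}\right) 428 = \left(- \frac{104186}{335}\right) 428 = - \frac{44591608}{335}$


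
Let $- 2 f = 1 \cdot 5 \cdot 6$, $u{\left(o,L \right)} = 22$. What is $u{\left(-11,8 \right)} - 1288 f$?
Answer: $19342$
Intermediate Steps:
$f = -15$ ($f = - \frac{1 \cdot 5 \cdot 6}{2} = - \frac{5 \cdot 6}{2} = \left(- \frac{1}{2}\right) 30 = -15$)
$u{\left(-11,8 \right)} - 1288 f = 22 - -19320 = 22 + 19320 = 19342$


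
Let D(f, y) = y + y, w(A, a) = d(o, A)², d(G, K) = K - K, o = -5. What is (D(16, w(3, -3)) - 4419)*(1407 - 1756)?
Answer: 1542231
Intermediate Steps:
d(G, K) = 0
w(A, a) = 0 (w(A, a) = 0² = 0)
D(f, y) = 2*y
(D(16, w(3, -3)) - 4419)*(1407 - 1756) = (2*0 - 4419)*(1407 - 1756) = (0 - 4419)*(-349) = -4419*(-349) = 1542231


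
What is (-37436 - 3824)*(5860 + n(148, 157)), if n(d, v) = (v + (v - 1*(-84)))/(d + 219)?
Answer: -88751002680/367 ≈ -2.4183e+8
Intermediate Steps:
n(d, v) = (84 + 2*v)/(219 + d) (n(d, v) = (v + (v + 84))/(219 + d) = (v + (84 + v))/(219 + d) = (84 + 2*v)/(219 + d))
(-37436 - 3824)*(5860 + n(148, 157)) = (-37436 - 3824)*(5860 + 2*(42 + 157)/(219 + 148)) = -41260*(5860 + 2*199/367) = -41260*(5860 + 2*(1/367)*199) = -41260*(5860 + 398/367) = -41260*2151018/367 = -88751002680/367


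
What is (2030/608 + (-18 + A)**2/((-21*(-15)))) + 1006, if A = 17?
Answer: 96654589/95760 ≈ 1009.3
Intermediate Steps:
(2030/608 + (-18 + A)**2/((-21*(-15)))) + 1006 = (2030/608 + (-18 + 17)**2/((-21*(-15)))) + 1006 = (2030*(1/608) + (-1)**2/315) + 1006 = (1015/304 + 1*(1/315)) + 1006 = (1015/304 + 1/315) + 1006 = 320029/95760 + 1006 = 96654589/95760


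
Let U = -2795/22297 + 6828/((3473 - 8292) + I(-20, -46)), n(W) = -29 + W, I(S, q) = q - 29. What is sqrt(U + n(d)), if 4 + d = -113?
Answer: I*sqrt(439150390458311983)/54560759 ≈ 12.146*I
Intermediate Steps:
I(S, q) = -29 + q
d = -117 (d = -4 - 113 = -117)
U = -82961323/54560759 (U = -2795/22297 + 6828/((3473 - 8292) + (-29 - 46)) = -2795*1/22297 + 6828/(-4819 - 75) = -2795/22297 + 6828/(-4894) = -2795/22297 + 6828*(-1/4894) = -2795/22297 - 3414/2447 = -82961323/54560759 ≈ -1.5205)
sqrt(U + n(d)) = sqrt(-82961323/54560759 + (-29 - 117)) = sqrt(-82961323/54560759 - 146) = sqrt(-8048832137/54560759) = I*sqrt(439150390458311983)/54560759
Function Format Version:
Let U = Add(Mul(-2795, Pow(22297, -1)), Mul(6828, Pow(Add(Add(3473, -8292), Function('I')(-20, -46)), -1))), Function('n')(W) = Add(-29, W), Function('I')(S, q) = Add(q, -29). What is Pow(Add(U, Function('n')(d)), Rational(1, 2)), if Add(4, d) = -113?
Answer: Mul(Rational(1, 54560759), I, Pow(439150390458311983, Rational(1, 2))) ≈ Mul(12.146, I)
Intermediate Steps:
Function('I')(S, q) = Add(-29, q)
d = -117 (d = Add(-4, -113) = -117)
U = Rational(-82961323, 54560759) (U = Add(Mul(-2795, Pow(22297, -1)), Mul(6828, Pow(Add(Add(3473, -8292), Add(-29, -46)), -1))) = Add(Mul(-2795, Rational(1, 22297)), Mul(6828, Pow(Add(-4819, -75), -1))) = Add(Rational(-2795, 22297), Mul(6828, Pow(-4894, -1))) = Add(Rational(-2795, 22297), Mul(6828, Rational(-1, 4894))) = Add(Rational(-2795, 22297), Rational(-3414, 2447)) = Rational(-82961323, 54560759) ≈ -1.5205)
Pow(Add(U, Function('n')(d)), Rational(1, 2)) = Pow(Add(Rational(-82961323, 54560759), Add(-29, -117)), Rational(1, 2)) = Pow(Add(Rational(-82961323, 54560759), -146), Rational(1, 2)) = Pow(Rational(-8048832137, 54560759), Rational(1, 2)) = Mul(Rational(1, 54560759), I, Pow(439150390458311983, Rational(1, 2)))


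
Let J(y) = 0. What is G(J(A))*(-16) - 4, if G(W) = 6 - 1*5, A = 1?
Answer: -20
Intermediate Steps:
G(W) = 1 (G(W) = 6 - 5 = 1)
G(J(A))*(-16) - 4 = 1*(-16) - 4 = -16 - 4 = -20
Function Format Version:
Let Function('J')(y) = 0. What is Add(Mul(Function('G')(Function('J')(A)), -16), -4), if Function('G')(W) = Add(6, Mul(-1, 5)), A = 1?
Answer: -20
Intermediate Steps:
Function('G')(W) = 1 (Function('G')(W) = Add(6, -5) = 1)
Add(Mul(Function('G')(Function('J')(A)), -16), -4) = Add(Mul(1, -16), -4) = Add(-16, -4) = -20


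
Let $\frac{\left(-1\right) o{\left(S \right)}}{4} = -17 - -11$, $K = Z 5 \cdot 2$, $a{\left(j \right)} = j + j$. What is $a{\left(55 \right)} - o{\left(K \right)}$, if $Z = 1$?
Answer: $86$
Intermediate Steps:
$a{\left(j \right)} = 2 j$
$K = 10$ ($K = 1 \cdot 5 \cdot 2 = 5 \cdot 2 = 10$)
$o{\left(S \right)} = 24$ ($o{\left(S \right)} = - 4 \left(-17 - -11\right) = - 4 \left(-17 + 11\right) = \left(-4\right) \left(-6\right) = 24$)
$a{\left(55 \right)} - o{\left(K \right)} = 2 \cdot 55 - 24 = 110 - 24 = 86$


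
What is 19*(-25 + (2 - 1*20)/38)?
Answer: -484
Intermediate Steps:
19*(-25 + (2 - 1*20)/38) = 19*(-25 + (2 - 20)*(1/38)) = 19*(-25 - 18*1/38) = 19*(-25 - 9/19) = 19*(-484/19) = -484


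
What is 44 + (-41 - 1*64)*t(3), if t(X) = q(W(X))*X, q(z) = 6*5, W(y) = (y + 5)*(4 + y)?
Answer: -9406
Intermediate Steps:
W(y) = (4 + y)*(5 + y) (W(y) = (5 + y)*(4 + y) = (4 + y)*(5 + y))
q(z) = 30
t(X) = 30*X
44 + (-41 - 1*64)*t(3) = 44 + (-41 - 1*64)*(30*3) = 44 + (-41 - 64)*90 = 44 - 105*90 = 44 - 9450 = -9406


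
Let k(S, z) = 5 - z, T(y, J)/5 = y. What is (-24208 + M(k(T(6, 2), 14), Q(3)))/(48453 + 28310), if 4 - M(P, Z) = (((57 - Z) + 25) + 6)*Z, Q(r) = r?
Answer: -24459/76763 ≈ -0.31863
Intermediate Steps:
T(y, J) = 5*y
M(P, Z) = 4 - Z*(88 - Z) (M(P, Z) = 4 - (((57 - Z) + 25) + 6)*Z = 4 - ((82 - Z) + 6)*Z = 4 - (88 - Z)*Z = 4 - Z*(88 - Z))
(-24208 + M(k(T(6, 2), 14), Q(3)))/(48453 + 28310) = (-24208 + (4 + 3² - 88*3))/(48453 + 28310) = (-24208 + (4 + 9 - 264))/76763 = (-24208 - 251)*(1/76763) = -24459*1/76763 = -24459/76763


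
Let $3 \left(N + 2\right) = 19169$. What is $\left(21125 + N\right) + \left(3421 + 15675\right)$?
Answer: $\frac{139826}{3} \approx 46609.0$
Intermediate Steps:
$N = \frac{19163}{3}$ ($N = -2 + \frac{1}{3} \cdot 19169 = -2 + \frac{19169}{3} = \frac{19163}{3} \approx 6387.7$)
$\left(21125 + N\right) + \left(3421 + 15675\right) = \left(21125 + \frac{19163}{3}\right) + \left(3421 + 15675\right) = \frac{82538}{3} + 19096 = \frac{139826}{3}$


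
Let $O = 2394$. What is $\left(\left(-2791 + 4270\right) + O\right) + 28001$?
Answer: $31874$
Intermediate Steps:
$\left(\left(-2791 + 4270\right) + O\right) + 28001 = \left(\left(-2791 + 4270\right) + 2394\right) + 28001 = \left(1479 + 2394\right) + 28001 = 3873 + 28001 = 31874$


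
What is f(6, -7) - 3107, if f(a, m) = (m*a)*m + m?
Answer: -2820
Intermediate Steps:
f(a, m) = m + a*m² (f(a, m) = (a*m)*m + m = a*m² + m = m + a*m²)
f(6, -7) - 3107 = -7*(1 + 6*(-7)) - 3107 = -7*(1 - 42) - 3107 = -7*(-41) - 3107 = 287 - 3107 = -2820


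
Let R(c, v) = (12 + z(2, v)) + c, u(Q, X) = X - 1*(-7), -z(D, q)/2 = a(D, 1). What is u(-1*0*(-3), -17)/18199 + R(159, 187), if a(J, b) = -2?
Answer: 3184815/18199 ≈ 175.00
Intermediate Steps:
z(D, q) = 4 (z(D, q) = -2*(-2) = 4)
u(Q, X) = 7 + X (u(Q, X) = X + 7 = 7 + X)
R(c, v) = 16 + c (R(c, v) = (12 + 4) + c = 16 + c)
u(-1*0*(-3), -17)/18199 + R(159, 187) = (7 - 17)/18199 + (16 + 159) = -10*1/18199 + 175 = -10/18199 + 175 = 3184815/18199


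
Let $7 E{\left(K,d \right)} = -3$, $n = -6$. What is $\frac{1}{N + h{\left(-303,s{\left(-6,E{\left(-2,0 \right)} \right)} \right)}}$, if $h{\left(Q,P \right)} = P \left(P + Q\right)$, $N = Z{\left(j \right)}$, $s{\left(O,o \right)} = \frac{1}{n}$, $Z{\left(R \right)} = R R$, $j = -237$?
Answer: $\frac{36}{2023903} \approx 1.7787 \cdot 10^{-5}$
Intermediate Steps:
$E{\left(K,d \right)} = - \frac{3}{7}$ ($E{\left(K,d \right)} = \frac{1}{7} \left(-3\right) = - \frac{3}{7}$)
$Z{\left(R \right)} = R^{2}$
$s{\left(O,o \right)} = - \frac{1}{6}$ ($s{\left(O,o \right)} = \frac{1}{-6} = - \frac{1}{6}$)
$N = 56169$ ($N = \left(-237\right)^{2} = 56169$)
$\frac{1}{N + h{\left(-303,s{\left(-6,E{\left(-2,0 \right)} \right)} \right)}} = \frac{1}{56169 - \frac{- \frac{1}{6} - 303}{6}} = \frac{1}{56169 - - \frac{1819}{36}} = \frac{1}{56169 + \frac{1819}{36}} = \frac{1}{\frac{2023903}{36}} = \frac{36}{2023903}$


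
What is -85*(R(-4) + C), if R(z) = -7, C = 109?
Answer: -8670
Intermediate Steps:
-85*(R(-4) + C) = -85*(-7 + 109) = -85*102 = -8670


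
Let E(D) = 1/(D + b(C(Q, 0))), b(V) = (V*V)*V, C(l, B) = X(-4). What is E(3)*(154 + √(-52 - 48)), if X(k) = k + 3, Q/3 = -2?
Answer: 77 + 5*I ≈ 77.0 + 5.0*I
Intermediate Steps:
Q = -6 (Q = 3*(-2) = -6)
X(k) = 3 + k
C(l, B) = -1 (C(l, B) = 3 - 4 = -1)
b(V) = V³ (b(V) = V²*V = V³)
E(D) = 1/(-1 + D) (E(D) = 1/(D + (-1)³) = 1/(D - 1) = 1/(-1 + D))
E(3)*(154 + √(-52 - 48)) = (154 + √(-52 - 48))/(-1 + 3) = (154 + √(-100))/2 = (154 + 10*I)/2 = 77 + 5*I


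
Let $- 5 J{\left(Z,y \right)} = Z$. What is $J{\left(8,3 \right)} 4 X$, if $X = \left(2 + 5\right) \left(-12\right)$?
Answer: $\frac{2688}{5} \approx 537.6$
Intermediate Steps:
$J{\left(Z,y \right)} = - \frac{Z}{5}$
$X = -84$ ($X = 7 \left(-12\right) = -84$)
$J{\left(8,3 \right)} 4 X = \left(- \frac{1}{5}\right) 8 \cdot 4 \left(-84\right) = \left(- \frac{8}{5}\right) 4 \left(-84\right) = \left(- \frac{32}{5}\right) \left(-84\right) = \frac{2688}{5}$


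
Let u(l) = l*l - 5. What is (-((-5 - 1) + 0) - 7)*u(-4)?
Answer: -11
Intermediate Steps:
u(l) = -5 + l² (u(l) = l² - 5 = -5 + l²)
(-((-5 - 1) + 0) - 7)*u(-4) = (-((-5 - 1) + 0) - 7)*(-5 + (-4)²) = (-(-6 + 0) - 7)*(-5 + 16) = (-1*(-6) - 7)*11 = (6 - 7)*11 = -1*11 = -11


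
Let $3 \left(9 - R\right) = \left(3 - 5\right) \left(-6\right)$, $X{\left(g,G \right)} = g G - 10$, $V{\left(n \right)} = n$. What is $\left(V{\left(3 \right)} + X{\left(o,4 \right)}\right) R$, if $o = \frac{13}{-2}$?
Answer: $-165$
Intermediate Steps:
$o = - \frac{13}{2}$ ($o = 13 \left(- \frac{1}{2}\right) = - \frac{13}{2} \approx -6.5$)
$X{\left(g,G \right)} = -10 + G g$ ($X{\left(g,G \right)} = G g - 10 = -10 + G g$)
$R = 5$ ($R = 9 - \frac{\left(3 - 5\right) \left(-6\right)}{3} = 9 - \frac{\left(-2\right) \left(-6\right)}{3} = 9 - 4 = 5$)
$\left(V{\left(3 \right)} + X{\left(o,4 \right)}\right) R = \left(3 + \left(-10 + 4 \left(- \frac{13}{2}\right)\right)\right) 5 = \left(3 - 36\right) 5 = \left(-33\right) 5 = -165$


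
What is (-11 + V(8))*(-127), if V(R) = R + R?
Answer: -635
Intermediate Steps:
V(R) = 2*R
(-11 + V(8))*(-127) = (-11 + 2*8)*(-127) = (-11 + 16)*(-127) = 5*(-127) = -635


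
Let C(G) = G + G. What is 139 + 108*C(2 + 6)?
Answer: 1867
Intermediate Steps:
C(G) = 2*G
139 + 108*C(2 + 6) = 139 + 108*(2*(2 + 6)) = 139 + 108*(2*8) = 139 + 108*16 = 139 + 1728 = 1867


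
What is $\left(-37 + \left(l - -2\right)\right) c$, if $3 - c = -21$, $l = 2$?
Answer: $-792$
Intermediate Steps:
$c = 24$ ($c = 3 - -21 = 3 + 21 = 24$)
$\left(-37 + \left(l - -2\right)\right) c = \left(-37 + \left(2 - -2\right)\right) 24 = \left(-37 + \left(2 + 2\right)\right) 24 = \left(-37 + 4\right) 24 = \left(-33\right) 24 = -792$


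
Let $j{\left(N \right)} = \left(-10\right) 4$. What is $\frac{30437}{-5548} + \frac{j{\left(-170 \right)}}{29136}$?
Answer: $- \frac{55439647}{10102908} \approx -5.4875$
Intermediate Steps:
$j{\left(N \right)} = -40$
$\frac{30437}{-5548} + \frac{j{\left(-170 \right)}}{29136} = \frac{30437}{-5548} - \frac{40}{29136} = 30437 \left(- \frac{1}{5548}\right) - \frac{5}{3642} = - \frac{30437}{5548} - \frac{5}{3642} = - \frac{55439647}{10102908}$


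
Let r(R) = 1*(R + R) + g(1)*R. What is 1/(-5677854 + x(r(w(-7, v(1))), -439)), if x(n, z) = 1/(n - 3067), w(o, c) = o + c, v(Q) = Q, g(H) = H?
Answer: -3085/17516179591 ≈ -1.7612e-7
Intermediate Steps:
w(o, c) = c + o
r(R) = 3*R (r(R) = 1*(R + R) + 1*R = 1*(2*R) + R = 2*R + R = 3*R)
x(n, z) = 1/(-3067 + n)
1/(-5677854 + x(r(w(-7, v(1))), -439)) = 1/(-5677854 + 1/(-3067 + 3*(1 - 7))) = 1/(-5677854 + 1/(-3067 + 3*(-6))) = 1/(-5677854 + 1/(-3067 - 18)) = 1/(-5677854 + 1/(-3085)) = 1/(-5677854 - 1/3085) = 1/(-17516179591/3085) = -3085/17516179591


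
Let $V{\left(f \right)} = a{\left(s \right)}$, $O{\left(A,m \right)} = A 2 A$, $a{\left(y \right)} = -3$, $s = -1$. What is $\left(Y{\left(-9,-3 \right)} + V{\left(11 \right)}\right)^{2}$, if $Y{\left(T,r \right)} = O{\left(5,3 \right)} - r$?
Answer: $2500$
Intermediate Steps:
$O{\left(A,m \right)} = 2 A^{2}$ ($O{\left(A,m \right)} = 2 A A = 2 A^{2}$)
$Y{\left(T,r \right)} = 50 - r$ ($Y{\left(T,r \right)} = 2 \cdot 5^{2} - r = 2 \cdot 25 - r = 50 - r$)
$V{\left(f \right)} = -3$
$\left(Y{\left(-9,-3 \right)} + V{\left(11 \right)}\right)^{2} = \left(\left(50 - -3\right) - 3\right)^{2} = \left(\left(50 + 3\right) - 3\right)^{2} = \left(53 - 3\right)^{2} = 50^{2} = 2500$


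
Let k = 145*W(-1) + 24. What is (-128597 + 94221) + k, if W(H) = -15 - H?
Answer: -36382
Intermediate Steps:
k = -2006 (k = 145*(-15 - 1*(-1)) + 24 = 145*(-15 + 1) + 24 = 145*(-14) + 24 = -2030 + 24 = -2006)
(-128597 + 94221) + k = (-128597 + 94221) - 2006 = -34376 - 2006 = -36382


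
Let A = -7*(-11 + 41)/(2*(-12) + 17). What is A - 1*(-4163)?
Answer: 4193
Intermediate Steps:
A = 30 (A = -210/(-24 + 17) = -210/(-7) = -210*(-1)/7 = -7*(-30/7) = 30)
A - 1*(-4163) = 30 - 1*(-4163) = 30 + 4163 = 4193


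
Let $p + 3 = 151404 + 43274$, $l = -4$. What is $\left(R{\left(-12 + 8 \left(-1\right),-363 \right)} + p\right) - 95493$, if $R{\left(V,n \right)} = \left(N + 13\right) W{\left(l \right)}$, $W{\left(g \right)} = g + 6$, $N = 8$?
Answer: $99224$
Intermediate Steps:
$W{\left(g \right)} = 6 + g$
$R{\left(V,n \right)} = 42$ ($R{\left(V,n \right)} = \left(8 + 13\right) \left(6 - 4\right) = 21 \cdot 2 = 42$)
$p = 194675$ ($p = -3 + \left(151404 + 43274\right) = -3 + 194678 = 194675$)
$\left(R{\left(-12 + 8 \left(-1\right),-363 \right)} + p\right) - 95493 = \left(42 + 194675\right) - 95493 = 194717 - 95493 = 99224$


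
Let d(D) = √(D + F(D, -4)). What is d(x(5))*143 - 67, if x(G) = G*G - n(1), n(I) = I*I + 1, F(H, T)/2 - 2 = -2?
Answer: -67 + 143*√23 ≈ 618.80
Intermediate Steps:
F(H, T) = 0 (F(H, T) = 4 + 2*(-2) = 4 - 4 = 0)
n(I) = 1 + I² (n(I) = I² + 1 = 1 + I²)
x(G) = -2 + G² (x(G) = G*G - (1 + 1²) = G² - (1 + 1) = G² - 1*2 = G² - 2 = -2 + G²)
d(D) = √D (d(D) = √(D + 0) = √D)
d(x(5))*143 - 67 = √(-2 + 5²)*143 - 67 = √(-2 + 25)*143 - 67 = √23*143 - 67 = 143*√23 - 67 = -67 + 143*√23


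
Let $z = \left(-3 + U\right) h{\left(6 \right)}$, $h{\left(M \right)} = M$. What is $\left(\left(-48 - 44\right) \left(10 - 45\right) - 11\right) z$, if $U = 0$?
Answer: $-57762$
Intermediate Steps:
$z = -18$ ($z = \left(-3 + 0\right) 6 = \left(-3\right) 6 = -18$)
$\left(\left(-48 - 44\right) \left(10 - 45\right) - 11\right) z = \left(\left(-48 - 44\right) \left(10 - 45\right) - 11\right) \left(-18\right) = \left(\left(-92\right) \left(-35\right) - 11\right) \left(-18\right) = \left(3220 - 11\right) \left(-18\right) = 3209 \left(-18\right) = -57762$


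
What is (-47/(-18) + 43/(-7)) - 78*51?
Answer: -501673/126 ≈ -3981.5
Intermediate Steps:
(-47/(-18) + 43/(-7)) - 78*51 = (-47*(-1/18) + 43*(-⅐)) - 3978 = (47/18 - 43/7) - 3978 = -445/126 - 3978 = -501673/126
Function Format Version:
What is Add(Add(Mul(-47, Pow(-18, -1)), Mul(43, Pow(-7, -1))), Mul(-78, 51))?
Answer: Rational(-501673, 126) ≈ -3981.5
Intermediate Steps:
Add(Add(Mul(-47, Pow(-18, -1)), Mul(43, Pow(-7, -1))), Mul(-78, 51)) = Add(Add(Mul(-47, Rational(-1, 18)), Mul(43, Rational(-1, 7))), -3978) = Add(Add(Rational(47, 18), Rational(-43, 7)), -3978) = Add(Rational(-445, 126), -3978) = Rational(-501673, 126)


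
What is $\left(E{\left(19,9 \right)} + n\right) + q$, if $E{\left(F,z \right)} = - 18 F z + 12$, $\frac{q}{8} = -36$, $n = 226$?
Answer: $-3128$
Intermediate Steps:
$q = -288$ ($q = 8 \left(-36\right) = -288$)
$E{\left(F,z \right)} = 12 - 18 F z$ ($E{\left(F,z \right)} = - 18 F z + 12 = 12 - 18 F z$)
$\left(E{\left(19,9 \right)} + n\right) + q = \left(\left(12 - 342 \cdot 9\right) + 226\right) - 288 = \left(\left(12 - 3078\right) + 226\right) - 288 = \left(-3066 + 226\right) - 288 = -2840 - 288 = -3128$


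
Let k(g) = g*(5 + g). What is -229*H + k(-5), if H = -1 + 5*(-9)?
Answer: 10534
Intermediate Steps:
H = -46 (H = -1 - 45 = -46)
-229*H + k(-5) = -229*(-46) - 5*(5 - 5) = 10534 - 5*0 = 10534 + 0 = 10534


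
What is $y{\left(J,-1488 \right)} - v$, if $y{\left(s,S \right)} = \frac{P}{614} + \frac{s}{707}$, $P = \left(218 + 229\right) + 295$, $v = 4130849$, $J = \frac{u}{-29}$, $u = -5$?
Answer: $- \frac{26001295085281}{6294421} \approx -4.1308 \cdot 10^{6}$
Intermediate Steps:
$J = \frac{5}{29}$ ($J = \frac{1}{-29} \left(-5\right) = \left(- \frac{1}{29}\right) \left(-5\right) = \frac{5}{29} \approx 0.17241$)
$P = 742$ ($P = 447 + 295 = 742$)
$y{\left(s,S \right)} = \frac{371}{307} + \frac{s}{707}$ ($y{\left(s,S \right)} = \frac{742}{614} + \frac{s}{707} = 742 \cdot \frac{1}{614} + s \frac{1}{707} = \frac{371}{307} + \frac{s}{707}$)
$y{\left(J,-1488 \right)} - v = \left(\frac{371}{307} + \frac{1}{707} \cdot \frac{5}{29}\right) - 4130849 = \left(\frac{371}{307} + \frac{5}{20503}\right) - 4130849 = \frac{7608148}{6294421} - 4130849 = - \frac{26001295085281}{6294421}$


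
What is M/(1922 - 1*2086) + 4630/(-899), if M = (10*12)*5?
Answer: -324680/36859 ≈ -8.8087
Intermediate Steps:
M = 600 (M = 120*5 = 600)
M/(1922 - 1*2086) + 4630/(-899) = 600/(1922 - 1*2086) + 4630/(-899) = 600/(1922 - 2086) + 4630*(-1/899) = 600/(-164) - 4630/899 = 600*(-1/164) - 4630/899 = -150/41 - 4630/899 = -324680/36859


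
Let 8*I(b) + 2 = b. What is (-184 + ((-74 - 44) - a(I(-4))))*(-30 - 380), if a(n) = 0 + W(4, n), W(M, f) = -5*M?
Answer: 115620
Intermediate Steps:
I(b) = -¼ + b/8
a(n) = -20 (a(n) = 0 - 5*4 = 0 - 20 = -20)
(-184 + ((-74 - 44) - a(I(-4))))*(-30 - 380) = (-184 + ((-74 - 44) - 1*(-20)))*(-30 - 380) = (-184 + (-118 + 20))*(-410) = (-184 - 98)*(-410) = -282*(-410) = 115620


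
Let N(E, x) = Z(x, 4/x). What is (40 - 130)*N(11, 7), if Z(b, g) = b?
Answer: -630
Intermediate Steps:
N(E, x) = x
(40 - 130)*N(11, 7) = (40 - 130)*7 = -90*7 = -630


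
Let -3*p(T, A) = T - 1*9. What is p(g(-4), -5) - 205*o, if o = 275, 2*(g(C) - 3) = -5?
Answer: -338233/6 ≈ -56372.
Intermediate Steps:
g(C) = 1/2 (g(C) = 3 + (1/2)*(-5) = 3 - 5/2 = 1/2)
p(T, A) = 3 - T/3 (p(T, A) = -(T - 1*9)/3 = -(T - 9)/3 = -(-9 + T)/3 = 3 - T/3)
p(g(-4), -5) - 205*o = (3 - 1/3*1/2) - 205*275 = (3 - 1/6) - 56375 = 17/6 - 56375 = -338233/6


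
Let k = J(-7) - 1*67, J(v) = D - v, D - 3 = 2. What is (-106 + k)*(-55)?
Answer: 8855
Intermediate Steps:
D = 5 (D = 3 + 2 = 5)
J(v) = 5 - v
k = -55 (k = (5 - 1*(-7)) - 1*67 = (5 + 7) - 67 = 12 - 67 = -55)
(-106 + k)*(-55) = (-106 - 55)*(-55) = -161*(-55) = 8855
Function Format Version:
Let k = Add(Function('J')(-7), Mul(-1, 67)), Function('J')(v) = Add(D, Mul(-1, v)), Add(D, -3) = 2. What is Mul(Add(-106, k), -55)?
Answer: 8855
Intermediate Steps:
D = 5 (D = Add(3, 2) = 5)
Function('J')(v) = Add(5, Mul(-1, v))
k = -55 (k = Add(Add(5, Mul(-1, -7)), Mul(-1, 67)) = Add(Add(5, 7), -67) = Add(12, -67) = -55)
Mul(Add(-106, k), -55) = Mul(Add(-106, -55), -55) = Mul(-161, -55) = 8855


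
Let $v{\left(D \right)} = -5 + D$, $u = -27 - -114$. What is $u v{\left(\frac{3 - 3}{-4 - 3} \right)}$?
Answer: $-435$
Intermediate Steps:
$u = 87$ ($u = -27 + 114 = 87$)
$u v{\left(\frac{3 - 3}{-4 - 3} \right)} = 87 \left(-5 + \frac{3 - 3}{-4 - 3}\right) = 87 \left(-5 + \frac{0}{-7}\right) = 87 \left(-5 + 0 \left(- \frac{1}{7}\right)\right) = 87 \left(-5 + 0\right) = 87 \left(-5\right) = -435$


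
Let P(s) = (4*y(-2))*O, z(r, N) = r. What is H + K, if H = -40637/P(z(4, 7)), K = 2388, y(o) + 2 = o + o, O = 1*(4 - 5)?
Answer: 16675/24 ≈ 694.79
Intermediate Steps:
O = -1 (O = 1*(-1) = -1)
y(o) = -2 + 2*o (y(o) = -2 + (o + o) = -2 + 2*o)
P(s) = 24 (P(s) = (4*(-2 + 2*(-2)))*(-1) = (4*(-2 - 4))*(-1) = (4*(-6))*(-1) = -24*(-1) = 24)
H = -40637/24 ≈ -1693.2
H + K = -40637/24 + 2388 = 16675/24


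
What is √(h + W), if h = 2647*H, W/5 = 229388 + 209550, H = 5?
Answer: 15*√9813 ≈ 1485.9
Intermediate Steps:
W = 2194690 (W = 5*(229388 + 209550) = 5*438938 = 2194690)
h = 13235 (h = 2647*5 = 13235)
√(h + W) = √(13235 + 2194690) = √2207925 = 15*√9813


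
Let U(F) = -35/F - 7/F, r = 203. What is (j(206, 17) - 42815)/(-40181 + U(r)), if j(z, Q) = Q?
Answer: 177306/166465 ≈ 1.0651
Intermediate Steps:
U(F) = -42/F
(j(206, 17) - 42815)/(-40181 + U(r)) = (17 - 42815)/(-40181 - 42/203) = -42798/(-40181 - 42*1/203) = -42798/(-40181 - 6/29) = -42798/(-1165255/29) = -42798*(-29/1165255) = 177306/166465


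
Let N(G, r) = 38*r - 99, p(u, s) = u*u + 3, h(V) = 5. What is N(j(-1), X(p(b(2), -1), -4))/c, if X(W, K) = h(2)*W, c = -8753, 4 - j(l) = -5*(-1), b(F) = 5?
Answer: -5221/8753 ≈ -0.59648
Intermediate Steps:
j(l) = -1 (j(l) = 4 - (-5)*(-1) = 4 - 1*5 = 4 - 5 = -1)
p(u, s) = 3 + u² (p(u, s) = u² + 3 = 3 + u²)
X(W, K) = 5*W
N(G, r) = -99 + 38*r
N(j(-1), X(p(b(2), -1), -4))/c = (-99 + 38*(5*(3 + 5²)))/(-8753) = (-99 + 38*(5*(3 + 25)))*(-1/8753) = (-99 + 38*(5*28))*(-1/8753) = (-99 + 38*140)*(-1/8753) = (-99 + 5320)*(-1/8753) = 5221*(-1/8753) = -5221/8753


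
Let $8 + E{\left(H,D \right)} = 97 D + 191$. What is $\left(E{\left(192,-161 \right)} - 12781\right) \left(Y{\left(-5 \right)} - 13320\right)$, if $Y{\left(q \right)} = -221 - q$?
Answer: $381918240$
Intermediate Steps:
$E{\left(H,D \right)} = 183 + 97 D$ ($E{\left(H,D \right)} = -8 + \left(97 D + 191\right) = -8 + \left(191 + 97 D\right) = 183 + 97 D$)
$\left(E{\left(192,-161 \right)} - 12781\right) \left(Y{\left(-5 \right)} - 13320\right) = \left(\left(183 + 97 \left(-161\right)\right) - 12781\right) \left(\left(-221 - -5\right) - 13320\right) = \left(\left(183 - 15617\right) - 12781\right) \left(\left(-221 + 5\right) - 13320\right) = \left(-15434 - 12781\right) \left(-216 - 13320\right) = \left(-28215\right) \left(-13536\right) = 381918240$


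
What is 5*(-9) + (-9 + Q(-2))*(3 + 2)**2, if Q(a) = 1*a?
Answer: -320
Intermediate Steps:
Q(a) = a
5*(-9) + (-9 + Q(-2))*(3 + 2)**2 = 5*(-9) + (-9 - 2)*(3 + 2)**2 = -45 - 11*5**2 = -45 - 11*25 = -45 - 275 = -320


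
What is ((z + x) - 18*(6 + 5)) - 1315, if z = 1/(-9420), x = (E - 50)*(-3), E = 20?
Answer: -13404661/9420 ≈ -1423.0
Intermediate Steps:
x = 90 (x = (20 - 50)*(-3) = -30*(-3) = 90)
z = -1/9420 ≈ -0.00010616
((z + x) - 18*(6 + 5)) - 1315 = ((-1/9420 + 90) - 18*(6 + 5)) - 1315 = (847799/9420 - 18*11) - 1315 = (847799/9420 - 198) - 1315 = -1017361/9420 - 1315 = -13404661/9420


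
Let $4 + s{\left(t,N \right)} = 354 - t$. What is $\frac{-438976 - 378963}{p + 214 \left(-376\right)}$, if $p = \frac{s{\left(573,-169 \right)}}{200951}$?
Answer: $\frac{164365659989}{16169321487} \approx 10.165$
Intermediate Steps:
$s{\left(t,N \right)} = 350 - t$ ($s{\left(t,N \right)} = -4 - \left(-354 + t\right) = 350 - t$)
$p = - \frac{223}{200951}$ ($p = \frac{350 - 573}{200951} = \left(350 - 573\right) \frac{1}{200951} = \left(-223\right) \frac{1}{200951} = - \frac{223}{200951} \approx -0.0011097$)
$\frac{-438976 - 378963}{p + 214 \left(-376\right)} = \frac{-438976 - 378963}{- \frac{223}{200951} + 214 \left(-376\right)} = - \frac{817939}{- \frac{223}{200951} - 80464} = - \frac{817939}{- \frac{16169321487}{200951}} = \left(-817939\right) \left(- \frac{200951}{16169321487}\right) = \frac{164365659989}{16169321487}$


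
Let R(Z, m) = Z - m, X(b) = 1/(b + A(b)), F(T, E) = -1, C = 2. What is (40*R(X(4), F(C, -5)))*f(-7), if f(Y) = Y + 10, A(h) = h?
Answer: 135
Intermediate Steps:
f(Y) = 10 + Y
X(b) = 1/(2*b) (X(b) = 1/(b + b) = 1/(2*b))
(40*R(X(4), F(C, -5)))*f(-7) = (40*((1/2)/4 - 1*(-1)))*(10 - 7) = (40*((1/2)*(1/4) + 1))*3 = (40*(1/8 + 1))*3 = (40*(9/8))*3 = 45*3 = 135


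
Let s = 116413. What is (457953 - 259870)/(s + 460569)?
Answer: 198083/576982 ≈ 0.34331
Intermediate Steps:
(457953 - 259870)/(s + 460569) = (457953 - 259870)/(116413 + 460569) = 198083/576982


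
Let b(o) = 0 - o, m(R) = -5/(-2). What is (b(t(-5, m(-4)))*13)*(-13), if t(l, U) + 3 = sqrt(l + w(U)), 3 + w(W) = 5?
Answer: -507 + 169*I*sqrt(3) ≈ -507.0 + 292.72*I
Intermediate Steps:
w(W) = 2 (w(W) = -3 + 5 = 2)
m(R) = 5/2 (m(R) = -5*(-1/2) = 5/2)
t(l, U) = -3 + sqrt(2 + l) (t(l, U) = -3 + sqrt(l + 2) = -3 + sqrt(2 + l))
b(o) = -o
(b(t(-5, m(-4)))*13)*(-13) = (-(-3 + sqrt(2 - 5))*13)*(-13) = (-(-3 + sqrt(-3))*13)*(-13) = (-(-3 + I*sqrt(3))*13)*(-13) = ((3 - I*sqrt(3))*13)*(-13) = (39 - 13*I*sqrt(3))*(-13) = -507 + 169*I*sqrt(3)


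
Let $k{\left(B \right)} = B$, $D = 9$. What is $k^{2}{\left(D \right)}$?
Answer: $81$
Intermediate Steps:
$k^{2}{\left(D \right)} = 9^{2} = 81$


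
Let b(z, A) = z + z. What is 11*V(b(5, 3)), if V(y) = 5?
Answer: 55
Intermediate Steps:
b(z, A) = 2*z
11*V(b(5, 3)) = 11*5 = 55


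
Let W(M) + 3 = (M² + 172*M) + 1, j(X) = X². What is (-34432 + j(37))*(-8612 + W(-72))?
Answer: 522858282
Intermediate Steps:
W(M) = -2 + M² + 172*M (W(M) = -3 + ((M² + 172*M) + 1) = -3 + (1 + M² + 172*M) = -2 + M² + 172*M)
(-34432 + j(37))*(-8612 + W(-72)) = (-34432 + 37²)*(-8612 + (-2 + (-72)² + 172*(-72))) = (-34432 + 1369)*(-8612 + (-2 + 5184 - 12384)) = -33063*(-8612 - 7202) = -33063*(-15814) = 522858282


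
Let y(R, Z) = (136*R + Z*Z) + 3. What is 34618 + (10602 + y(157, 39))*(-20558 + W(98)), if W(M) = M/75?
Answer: -51612177106/75 ≈ -6.8816e+8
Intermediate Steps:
y(R, Z) = 3 + Z**2 + 136*R (y(R, Z) = (136*R + Z**2) + 3 = (Z**2 + 136*R) + 3 = 3 + Z**2 + 136*R)
W(M) = M/75 (W(M) = M*(1/75) = M/75)
34618 + (10602 + y(157, 39))*(-20558 + W(98)) = 34618 + (10602 + (3 + 39**2 + 136*157))*(-20558 + (1/75)*98) = 34618 + (10602 + (3 + 1521 + 21352))*(-20558 + 98/75) = 34618 + (10602 + 22876)*(-1541752/75) = 34618 + 33478*(-1541752/75) = 34618 - 51614773456/75 = -51612177106/75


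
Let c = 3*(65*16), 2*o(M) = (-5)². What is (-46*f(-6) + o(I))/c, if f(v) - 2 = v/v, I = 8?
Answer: -251/6240 ≈ -0.040224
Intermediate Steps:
o(M) = 25/2 (o(M) = (½)*(-5)² = (½)*25 = 25/2)
f(v) = 3 (f(v) = 2 + v/v = 2 + 1 = 3)
c = 3120 (c = 3*1040 = 3120)
(-46*f(-6) + o(I))/c = (-46*3 + 25/2)/3120 = (-138 + 25/2)*(1/3120) = -251/2*1/3120 = -251/6240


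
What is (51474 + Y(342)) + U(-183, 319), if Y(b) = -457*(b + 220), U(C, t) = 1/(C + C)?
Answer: -75161761/366 ≈ -2.0536e+5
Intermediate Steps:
U(C, t) = 1/(2*C)
Y(b) = -100540 - 457*b (Y(b) = -457*(220 + b) = -100540 - 457*b)
(51474 + Y(342)) + U(-183, 319) = (51474 + (-100540 - 457*342)) + (½)/(-183) = (51474 + (-100540 - 156294)) + (½)*(-1/183) = (51474 - 256834) - 1/366 = -205360 - 1/366 = -75161761/366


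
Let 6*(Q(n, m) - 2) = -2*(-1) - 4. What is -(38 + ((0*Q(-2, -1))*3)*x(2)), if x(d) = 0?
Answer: -38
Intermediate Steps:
Q(n, m) = 5/3 (Q(n, m) = 2 + (-2*(-1) - 4)/6 = 2 + (2 - 4)/6 = 2 + (⅙)*(-2) = 2 - ⅓ = 5/3)
-(38 + ((0*Q(-2, -1))*3)*x(2)) = -(38 + ((0*(5/3))*3)*0) = -(38 + (0*3)*0) = -(38 + 0*0) = -(38 + 0) = -1*38 = -38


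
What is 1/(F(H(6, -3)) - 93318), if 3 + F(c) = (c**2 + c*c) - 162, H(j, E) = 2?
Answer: -1/93475 ≈ -1.0698e-5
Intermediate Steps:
F(c) = -165 + 2*c**2 (F(c) = -3 + ((c**2 + c*c) - 162) = -3 + ((c**2 + c**2) - 162) = -3 + (2*c**2 - 162) = -3 + (-162 + 2*c**2) = -165 + 2*c**2)
1/(F(H(6, -3)) - 93318) = 1/((-165 + 2*2**2) - 93318) = 1/((-165 + 2*4) - 93318) = 1/((-165 + 8) - 93318) = 1/(-157 - 93318) = 1/(-93475) = -1/93475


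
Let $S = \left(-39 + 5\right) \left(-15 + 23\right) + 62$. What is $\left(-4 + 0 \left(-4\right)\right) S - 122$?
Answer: $718$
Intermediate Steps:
$S = -210$ ($S = \left(-34\right) 8 + 62 = -272 + 62 = -210$)
$\left(-4 + 0 \left(-4\right)\right) S - 122 = \left(-4 + 0 \left(-4\right)\right) \left(-210\right) - 122 = \left(-4 + 0\right) \left(-210\right) - 122 = \left(-4\right) \left(-210\right) - 122 = 840 - 122 = 718$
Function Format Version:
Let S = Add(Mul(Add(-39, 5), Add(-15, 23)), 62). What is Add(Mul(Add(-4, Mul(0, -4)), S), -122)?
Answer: 718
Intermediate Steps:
S = -210 (S = Add(Mul(-34, 8), 62) = Add(-272, 62) = -210)
Add(Mul(Add(-4, Mul(0, -4)), S), -122) = Add(Mul(Add(-4, Mul(0, -4)), -210), -122) = Add(Mul(Add(-4, 0), -210), -122) = Add(Mul(-4, -210), -122) = Add(840, -122) = 718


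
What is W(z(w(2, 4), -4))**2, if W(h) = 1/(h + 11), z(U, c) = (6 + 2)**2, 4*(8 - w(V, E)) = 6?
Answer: 1/5625 ≈ 0.00017778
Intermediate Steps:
w(V, E) = 13/2 (w(V, E) = 8 - 1/4*6 = 8 - 3/2 = 13/2)
z(U, c) = 64 (z(U, c) = 8**2 = 64)
W(h) = 1/(11 + h)
W(z(w(2, 4), -4))**2 = (1/(11 + 64))**2 = (1/75)**2 = 1/5625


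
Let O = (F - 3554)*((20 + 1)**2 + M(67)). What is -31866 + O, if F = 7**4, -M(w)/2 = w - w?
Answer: -540339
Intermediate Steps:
M(w) = 0 (M(w) = -2*(w - w) = -2*0 = 0)
F = 2401
O = -508473 (O = (2401 - 3554)*((20 + 1)**2 + 0) = -1153*(21**2 + 0) = -1153*(441 + 0) = -1153*441 = -508473)
-31866 + O = -31866 - 508473 = -540339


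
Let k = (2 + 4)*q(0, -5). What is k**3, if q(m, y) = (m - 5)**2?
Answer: 3375000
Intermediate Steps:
q(m, y) = (-5 + m)**2
k = 150 (k = (2 + 4)*(-5 + 0)**2 = 6*(-5)**2 = 6*25 = 150)
k**3 = 150**3 = 3375000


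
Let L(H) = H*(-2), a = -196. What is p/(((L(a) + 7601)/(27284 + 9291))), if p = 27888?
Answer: 1020003600/7993 ≈ 1.2761e+5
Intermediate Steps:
L(H) = -2*H
p/(((L(a) + 7601)/(27284 + 9291))) = 27888/(((-2*(-196) + 7601)/(27284 + 9291))) = 27888/(((392 + 7601)/36575)) = 27888/((7993*(1/36575))) = 27888/(7993/36575) = 27888*(36575/7993) = 1020003600/7993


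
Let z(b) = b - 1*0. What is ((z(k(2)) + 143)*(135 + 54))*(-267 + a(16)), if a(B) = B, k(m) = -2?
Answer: -6688899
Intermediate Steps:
z(b) = b (z(b) = b + 0 = b)
((z(k(2)) + 143)*(135 + 54))*(-267 + a(16)) = ((-2 + 143)*(135 + 54))*(-267 + 16) = (141*189)*(-251) = 26649*(-251) = -6688899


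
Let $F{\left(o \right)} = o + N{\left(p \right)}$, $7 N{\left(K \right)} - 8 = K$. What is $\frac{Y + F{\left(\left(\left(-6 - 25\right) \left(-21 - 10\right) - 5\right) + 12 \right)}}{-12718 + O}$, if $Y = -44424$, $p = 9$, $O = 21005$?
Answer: $- \frac{304175}{58009} \approx -5.2436$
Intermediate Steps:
$N{\left(K \right)} = \frac{8}{7} + \frac{K}{7}$
$F{\left(o \right)} = \frac{17}{7} + o$ ($F{\left(o \right)} = o + \left(\frac{8}{7} + \frac{1}{7} \cdot 9\right) = o + \left(\frac{8}{7} + \frac{9}{7}\right) = o + \frac{17}{7} = \frac{17}{7} + o$)
$\frac{Y + F{\left(\left(\left(-6 - 25\right) \left(-21 - 10\right) - 5\right) + 12 \right)}}{-12718 + O} = \frac{-44424 - \left(- \frac{66}{7} - \left(-6 - 25\right) \left(-21 - 10\right)\right)}{-12718 + 21005} = \frac{-44424 + \left(\frac{17}{7} + \left(\left(\left(-31\right) \left(-31\right) - 5\right) + 12\right)\right)}{8287} = \left(-44424 + \left(\frac{17}{7} + \left(\left(961 - 5\right) + 12\right)\right)\right) \frac{1}{8287} = \left(-44424 + \left(\frac{17}{7} + \left(956 + 12\right)\right)\right) \frac{1}{8287} = \left(-44424 + \left(\frac{17}{7} + 968\right)\right) \frac{1}{8287} = \left(-44424 + \frac{6793}{7}\right) \frac{1}{8287} = \left(- \frac{304175}{7}\right) \frac{1}{8287} = - \frac{304175}{58009}$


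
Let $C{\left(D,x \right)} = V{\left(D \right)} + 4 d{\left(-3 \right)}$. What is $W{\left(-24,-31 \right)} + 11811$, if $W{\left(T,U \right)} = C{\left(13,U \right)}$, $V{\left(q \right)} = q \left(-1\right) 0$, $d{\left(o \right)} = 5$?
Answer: $11831$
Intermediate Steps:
$V{\left(q \right)} = 0$ ($V{\left(q \right)} = - q 0 = 0$)
$C{\left(D,x \right)} = 20$ ($C{\left(D,x \right)} = 0 + 4 \cdot 5 = 0 + 20 = 20$)
$W{\left(T,U \right)} = 20$
$W{\left(-24,-31 \right)} + 11811 = 20 + 11811 = 11831$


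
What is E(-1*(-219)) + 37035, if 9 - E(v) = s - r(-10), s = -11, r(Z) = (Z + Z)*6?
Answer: 36935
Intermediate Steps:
r(Z) = 12*Z (r(Z) = (2*Z)*6 = 12*Z)
E(v) = -100 (E(v) = 9 - (-11 - 12*(-10)) = 9 - (-11 - 1*(-120)) = 9 - (-11 + 120) = 9 - 1*109 = 9 - 109 = -100)
E(-1*(-219)) + 37035 = -100 + 37035 = 36935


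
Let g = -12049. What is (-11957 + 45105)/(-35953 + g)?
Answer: -16574/24001 ≈ -0.69055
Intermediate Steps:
(-11957 + 45105)/(-35953 + g) = (-11957 + 45105)/(-35953 - 12049) = 33148/(-48002) = 33148*(-1/48002) = -16574/24001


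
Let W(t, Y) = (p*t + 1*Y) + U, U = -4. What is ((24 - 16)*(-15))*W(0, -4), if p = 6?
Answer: 960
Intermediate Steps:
W(t, Y) = -4 + Y + 6*t (W(t, Y) = (6*t + 1*Y) - 4 = (6*t + Y) - 4 = (Y + 6*t) - 4 = -4 + Y + 6*t)
((24 - 16)*(-15))*W(0, -4) = ((24 - 16)*(-15))*(-4 - 4 + 6*0) = (8*(-15))*(-4 - 4 + 0) = -120*(-8) = 960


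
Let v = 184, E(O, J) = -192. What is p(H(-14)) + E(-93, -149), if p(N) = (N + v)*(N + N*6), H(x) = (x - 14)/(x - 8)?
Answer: 176492/121 ≈ 1458.6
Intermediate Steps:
H(x) = (-14 + x)/(-8 + x)
p(N) = 7*N*(184 + N) (p(N) = (N + 184)*(N + N*6) = (184 + N)*(N + 6*N) = (184 + N)*(7*N) = 7*N*(184 + N))
p(H(-14)) + E(-93, -149) = 7*((-14 - 14)/(-8 - 14))*(184 + (-14 - 14)/(-8 - 14)) - 192 = 7*(-28/(-22))*(184 - 28/(-22)) - 192 = 7*(-1/22*(-28))*(184 - 1/22*(-28)) - 192 = 7*(14/11)*(184 + 14/11) - 192 = 7*(14/11)*(2038/11) - 192 = 199724/121 - 192 = 176492/121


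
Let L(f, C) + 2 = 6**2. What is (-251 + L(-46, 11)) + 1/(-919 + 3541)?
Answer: -568973/2622 ≈ -217.00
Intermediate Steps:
L(f, C) = 34 (L(f, C) = -2 + 6**2 = -2 + 36 = 34)
(-251 + L(-46, 11)) + 1/(-919 + 3541) = (-251 + 34) + 1/(-919 + 3541) = -217 + 1/2622 = -568973/2622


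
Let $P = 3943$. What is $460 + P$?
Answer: $4403$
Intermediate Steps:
$460 + P = 460 + 3943 = 4403$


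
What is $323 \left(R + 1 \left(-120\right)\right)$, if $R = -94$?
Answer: $-69122$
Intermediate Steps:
$323 \left(R + 1 \left(-120\right)\right) = 323 \left(-94 + 1 \left(-120\right)\right) = 323 \left(-94 - 120\right) = 323 \left(-214\right) = -69122$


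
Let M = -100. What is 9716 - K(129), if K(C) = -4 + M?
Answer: 9820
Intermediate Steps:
K(C) = -104 (K(C) = -4 - 100 = -104)
9716 - K(129) = 9716 - 1*(-104) = 9716 + 104 = 9820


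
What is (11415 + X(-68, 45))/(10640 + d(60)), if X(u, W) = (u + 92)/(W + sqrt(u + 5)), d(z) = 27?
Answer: 331050/309343 - I*sqrt(7)/309343 ≈ 1.0702 - 8.5528e-6*I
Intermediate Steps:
X(u, W) = (92 + u)/(W + sqrt(5 + u))
(11415 + X(-68, 45))/(10640 + d(60)) = (11415 + (92 - 68)/(45 + sqrt(5 - 68)))/(10640 + 27) = (11415 + 24/(45 + sqrt(-63)))/10667 = (11415 + 24/(45 + 3*I*sqrt(7)))*(1/10667) = 11415/10667 + 24/(10667*(45 + 3*I*sqrt(7)))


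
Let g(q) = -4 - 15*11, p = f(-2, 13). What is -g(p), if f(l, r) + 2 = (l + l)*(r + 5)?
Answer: 169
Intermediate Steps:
f(l, r) = -2 + 2*l*(5 + r) (f(l, r) = -2 + (l + l)*(r + 5) = -2 + (2*l)*(5 + r) = -2 + 2*l*(5 + r))
p = -74 (p = -2 + 10*(-2) + 2*(-2)*13 = -2 - 20 - 52 = -74)
g(q) = -169 (g(q) = -4 - 165 = -169)
-g(p) = -1*(-169) = 169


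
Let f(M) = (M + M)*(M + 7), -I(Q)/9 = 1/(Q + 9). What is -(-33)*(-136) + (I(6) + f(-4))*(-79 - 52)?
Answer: -6327/5 ≈ -1265.4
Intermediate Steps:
I(Q) = -9/(9 + Q) (I(Q) = -9/(Q + 9) = -9/(9 + Q))
f(M) = 2*M*(7 + M) (f(M) = (2*M)*(7 + M) = 2*M*(7 + M))
-(-33)*(-136) + (I(6) + f(-4))*(-79 - 52) = -(-33)*(-136) + (-9/(9 + 6) + 2*(-4)*(7 - 4))*(-79 - 52) = -33*136 + (-9/15 + 2*(-4)*3)*(-131) = -4488 + (-9*1/15 - 24)*(-131) = -4488 + (-⅗ - 24)*(-131) = -4488 - 123/5*(-131) = -4488 + 16113/5 = -6327/5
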